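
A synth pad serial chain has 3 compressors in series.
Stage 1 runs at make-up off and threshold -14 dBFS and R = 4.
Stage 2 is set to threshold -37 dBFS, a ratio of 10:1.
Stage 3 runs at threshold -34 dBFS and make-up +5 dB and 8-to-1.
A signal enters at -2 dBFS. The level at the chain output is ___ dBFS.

Stage 1: -2 dBFS is 12 dB over -14 dBFS; at 4:1 that becomes 3 dB over, giving -11 dBFS.
Stage 2: overshoot 26 dB → 26/10 = 2.6 dB → -34.4 dBFS.
Stage 3: -34.4 dBFS is at or below the -34 dBFS threshold — no compression; make-up brings it to -29.4 dBFS.

-29.4 dBFS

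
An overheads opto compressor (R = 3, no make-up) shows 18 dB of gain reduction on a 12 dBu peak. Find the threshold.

Let T be the threshold. Output overshoot = (input overshoot)/R, so -6 − T = (12 − T)/3.
3·(-6 − T) = 12 − T → 2·T = -18 − 12 = -30.
T = -30/2 = -15 dBu.

-15 dBu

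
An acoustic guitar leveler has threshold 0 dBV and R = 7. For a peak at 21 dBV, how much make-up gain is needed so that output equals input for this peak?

18 dB

Overshoot 21 dB → 21/7 = 3 dB after compression, so the compressed level is 0 + 3 = 3 dBV.
Make-up = target − compressed = 21 − 3 = 18 dB.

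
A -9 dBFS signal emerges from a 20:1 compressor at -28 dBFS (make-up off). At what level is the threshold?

-29 dBFS

Let T be the threshold. Output overshoot = (input overshoot)/R, so -28 − T = (-9 − T)/20.
20·(-28 − T) = -9 − T → 19·T = -560 − (-9) = -551.
T = -551/19 = -29 dBFS.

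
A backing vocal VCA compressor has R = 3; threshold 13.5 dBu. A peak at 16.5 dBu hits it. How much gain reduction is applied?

16.5 dBu exceeds the threshold by 3 dB.
After 3:1 compression the overshoot becomes 3/3 = 1 dB.
Gain reduction = 3 − 1 = 2 dB.

2 dB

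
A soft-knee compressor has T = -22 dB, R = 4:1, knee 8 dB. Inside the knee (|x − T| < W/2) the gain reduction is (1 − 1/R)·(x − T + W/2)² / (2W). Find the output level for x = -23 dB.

-23.421875 dB

x − T + W/2 = -23 − (-22) + 4 = 3.
GR = (1 − 1/4) × 3² / 16 = 0.75 × 9 / 16 = 0.421875 dB.
Output = -23 − 0.421875 = -23.421875 dB.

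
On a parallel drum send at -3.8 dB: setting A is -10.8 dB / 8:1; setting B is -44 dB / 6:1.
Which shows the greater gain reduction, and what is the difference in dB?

B, by 27.375 dB

A: 7 dB over, compressed to 0.875 dB over, so 6.125 dB of GR.
B: 40.2 dB over, compressed to 6.7 dB over, so 33.5 dB of GR.
Difference: 27.375 dB in favour of B.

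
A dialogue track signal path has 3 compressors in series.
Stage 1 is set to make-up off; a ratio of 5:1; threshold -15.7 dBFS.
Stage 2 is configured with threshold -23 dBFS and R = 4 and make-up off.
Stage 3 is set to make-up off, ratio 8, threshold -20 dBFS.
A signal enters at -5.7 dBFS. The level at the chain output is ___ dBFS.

Stage 1: overshoot 10 dB → 10/5 = 2 dB → -13.7 dBFS.
Stage 2: 9.3 dB above -23 dBFS, reduced 4:1 to 2.325 dB above → -20.675 dBFS.
Stage 3: below threshold (-20.675 ≤ -20); passes unchanged; output -20.675 dBFS.

-20.675 dBFS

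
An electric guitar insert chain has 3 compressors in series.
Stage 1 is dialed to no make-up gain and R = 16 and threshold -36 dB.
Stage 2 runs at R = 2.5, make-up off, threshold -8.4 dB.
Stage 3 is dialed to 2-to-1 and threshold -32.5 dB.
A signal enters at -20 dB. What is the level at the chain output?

-35 dB

Stage 1: 16 dB above -36 dB, reduced 16:1 to 1 dB above → -35 dB.
Stage 2: -35 dB is at or below the -8.4 dB threshold — no compression; output -35 dB.
Stage 3: -35 dB ≤ -32.5 dB, so stage 3 doesn't engage; output -35 dB.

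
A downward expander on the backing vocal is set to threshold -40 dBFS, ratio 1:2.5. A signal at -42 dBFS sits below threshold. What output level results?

Below threshold, a 1:2.5 expander applies gain = (2.5−1)×(T − x) of attenuation.
(2.5−1) × 2 = 3 dB, so output = -42 − 3 = -45 dBFS.

-45 dBFS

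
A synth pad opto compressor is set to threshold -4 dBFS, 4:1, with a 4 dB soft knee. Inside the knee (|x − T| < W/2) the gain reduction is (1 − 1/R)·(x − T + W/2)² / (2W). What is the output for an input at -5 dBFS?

-5.09375 dBFS

x − T + W/2 = -5 − (-4) + 2 = 1.
GR = (1 − 1/4) × 1² / 8 = 0.75 × 1 / 8 = 0.09375 dB.
Output = -5 − 0.09375 = -5.09375 dBFS.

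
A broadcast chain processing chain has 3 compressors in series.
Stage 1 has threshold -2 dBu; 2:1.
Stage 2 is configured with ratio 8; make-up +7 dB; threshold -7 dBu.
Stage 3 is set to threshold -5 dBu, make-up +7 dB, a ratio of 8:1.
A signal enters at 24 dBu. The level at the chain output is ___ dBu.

2.90625 dBu

Stage 1: 24 dBu is 26 dB over -2 dBu; at 2:1 that becomes 13 dB over, giving 11 dBu.
Stage 2: 18 dB above -7 dBu, reduced 8:1 to 2.25 dB above → -4.75 dBu; +7 dB make-up → 2.25 dBu.
Stage 3: 7.25 dB above -5 dBu, reduced 8:1 to 0.90625 dB above → -4.09375 dBu; +7 dB make-up → 2.90625 dBu.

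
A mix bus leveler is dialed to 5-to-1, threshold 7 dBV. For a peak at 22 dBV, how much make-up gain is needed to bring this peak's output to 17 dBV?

7 dB

Without make-up, output = threshold + overshoot/5 = 7 + 3 = 10 dBV.
Gap to target: 7 dB.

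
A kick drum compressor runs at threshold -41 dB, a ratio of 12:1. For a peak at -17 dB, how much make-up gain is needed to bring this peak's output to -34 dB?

5 dB

The peak compresses to -41 + 24/12 = -39 dB.
To reach -34 dB requires -34 − (-39) = 5 dB of make-up.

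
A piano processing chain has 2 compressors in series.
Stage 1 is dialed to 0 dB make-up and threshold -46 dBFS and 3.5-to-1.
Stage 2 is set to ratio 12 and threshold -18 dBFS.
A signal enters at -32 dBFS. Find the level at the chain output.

-42 dBFS

Stage 1: overshoot 14 dB → 14/3.5 = 4 dB → -42 dBFS.
Stage 2: below threshold (-42 ≤ -18); passes unchanged; output -42 dBFS.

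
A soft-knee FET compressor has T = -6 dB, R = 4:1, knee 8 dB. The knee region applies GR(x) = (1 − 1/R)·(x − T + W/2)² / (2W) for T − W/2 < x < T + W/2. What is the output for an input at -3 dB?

x − T + W/2 = -3 − (-6) + 4 = 7.
GR = (1 − 1/4) × 7² / 16 = 0.75 × 49 / 16 = 2.296875 dB.
Output = -3 − 2.296875 = -5.296875 dB.

-5.296875 dB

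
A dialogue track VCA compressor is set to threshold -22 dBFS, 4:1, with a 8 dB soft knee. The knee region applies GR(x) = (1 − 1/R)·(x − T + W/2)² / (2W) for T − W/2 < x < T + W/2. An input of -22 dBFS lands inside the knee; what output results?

x − T + W/2 = -22 − (-22) + 4 = 4.
GR = (1 − 1/4) × 4² / 16 = 0.75 × 16 / 16 = 0.75 dB.
Output = -22 − 0.75 = -22.75 dBFS.

-22.75 dBFS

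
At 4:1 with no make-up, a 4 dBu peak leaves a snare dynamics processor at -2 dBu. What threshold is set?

-4 dBu

Input is 8 dB above T (since output overshoot × R = input overshoot: (-2 − T)·4 = 4 − T gives T = -4 dBu).
Check: -4 + (4 − (-4))/4 = -4 + 2 = -2 dBu. ✓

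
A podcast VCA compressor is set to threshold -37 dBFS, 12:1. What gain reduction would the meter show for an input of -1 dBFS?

-1 dBFS exceeds the threshold by 36 dB.
After 12:1 compression the overshoot becomes 36/12 = 3 dB.
GR = overshoot in − overshoot out = 36 − 3 = 33 dB.

33 dB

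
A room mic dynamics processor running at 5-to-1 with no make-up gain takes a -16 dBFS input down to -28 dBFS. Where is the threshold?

-31 dBFS

Input is 15 dB above T (since output overshoot × R = input overshoot: (-28 − T)·5 = -16 − T gives T = -31 dBFS).
Check: -31 + (-16 − (-31))/5 = -31 + 3 = -28 dBFS. ✓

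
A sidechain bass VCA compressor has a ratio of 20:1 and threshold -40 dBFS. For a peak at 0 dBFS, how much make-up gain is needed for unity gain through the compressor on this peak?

38 dB

Overshoot 40 dB → 40/20 = 2 dB after compression, so the compressed level is -40 + 2 = -38 dBFS.
Make-up = target − compressed = 0 − (-38) = 38 dB.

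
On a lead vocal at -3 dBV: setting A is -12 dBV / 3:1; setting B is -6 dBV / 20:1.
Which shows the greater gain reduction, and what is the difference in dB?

A: GR = 9 − 9/3 = 6 dB.
B: GR = 3 − 3/20 = 2.85 dB.
A applies 3.15 dB more gain reduction.

A, by 3.15 dB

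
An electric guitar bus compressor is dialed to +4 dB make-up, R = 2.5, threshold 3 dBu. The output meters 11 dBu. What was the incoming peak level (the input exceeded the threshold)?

13 dBu

Remove make-up: 11 − 4 = 7 dBu.
That's 4 dB above the 3 dBu threshold.
Undo the ratio: input overshoot = 4 × 2.5 = 10 dB, giving input = 13 dBu.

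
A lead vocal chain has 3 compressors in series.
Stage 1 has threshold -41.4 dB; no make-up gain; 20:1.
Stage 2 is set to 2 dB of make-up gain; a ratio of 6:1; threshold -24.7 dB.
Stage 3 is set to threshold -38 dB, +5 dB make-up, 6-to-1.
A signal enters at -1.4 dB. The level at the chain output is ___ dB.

Stage 1: overshoot 40 dB → 40/20 = 2 dB → -39.4 dB.
Stage 2: -39.4 dB ≤ -24.7 dB, so stage 2 doesn't engage; make-up brings it to -37.4 dB.
Stage 3: overshoot 0.6 dB → 0.6/6 = 0.1 dB → -37.9 dB; +5 dB make-up → -32.9 dB.

-32.9 dB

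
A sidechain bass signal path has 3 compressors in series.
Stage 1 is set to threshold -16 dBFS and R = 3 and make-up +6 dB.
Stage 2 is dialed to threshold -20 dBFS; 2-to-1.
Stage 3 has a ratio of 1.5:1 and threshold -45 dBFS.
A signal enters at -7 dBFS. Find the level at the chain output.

-24 dBFS

Stage 1: overshoot 9 dB → 9/3 = 3 dB → -13 dBFS; +6 dB make-up → -7 dBFS.
Stage 2: overshoot 13 dB → 13/2 = 6.5 dB → -13.5 dBFS.
Stage 3: overshoot 31.5 dB → 31.5/1.5 = 21 dB → -24 dBFS.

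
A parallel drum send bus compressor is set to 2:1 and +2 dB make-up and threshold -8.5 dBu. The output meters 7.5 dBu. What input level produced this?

19.5 dBu

Stripping the +2 dB make-up gives 5.5 dBu at the gain stage.
That's 14 dB above the -8.5 dBu threshold.
Input overshoot = R × output overshoot = 28 dB → input = -8.5 + 28 = 19.5 dBu.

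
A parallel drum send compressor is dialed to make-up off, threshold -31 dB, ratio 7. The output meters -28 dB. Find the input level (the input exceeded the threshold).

That's 3 dB above the -31 dB threshold.
Input overshoot = R × output overshoot = 21 dB → input = -31 + 21 = -10 dB.

-10 dB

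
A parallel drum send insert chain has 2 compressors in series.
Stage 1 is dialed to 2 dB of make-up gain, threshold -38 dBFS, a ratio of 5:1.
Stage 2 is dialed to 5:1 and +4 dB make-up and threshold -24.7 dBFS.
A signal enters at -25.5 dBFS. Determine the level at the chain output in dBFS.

-29.5 dBFS

Stage 1: 12.5 dB above -38 dBFS, reduced 5:1 to 2.5 dB above → -35.5 dBFS; +2 dB make-up → -33.5 dBFS.
Stage 2: below threshold (-33.5 ≤ -24.7); passes unchanged; make-up brings it to -29.5 dBFS.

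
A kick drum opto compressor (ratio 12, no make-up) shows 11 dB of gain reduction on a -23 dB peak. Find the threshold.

-35 dB

Gain reduction = -23 − (-34) = 11 dB; output overshoot = GR / (R − 1) = 11 / 11 = 1 dB.
Threshold = output − output overshoot = -34 − 1 = -35 dB.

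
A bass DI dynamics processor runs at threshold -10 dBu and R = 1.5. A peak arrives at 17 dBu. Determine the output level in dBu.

The input is 27 dB above the -10 dBu threshold.
At 1.5:1 the overshoot is divided by 1.5, leaving 18 dB above threshold.
That puts the output at 8 dBu.

8 dBu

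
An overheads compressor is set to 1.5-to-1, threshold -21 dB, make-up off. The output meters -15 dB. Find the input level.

-12 dB

Post-compression overshoot = -15 − (-21) = 6 dB.
Input overshoot = R × output overshoot = 9 dB → input = -21 + 9 = -12 dB.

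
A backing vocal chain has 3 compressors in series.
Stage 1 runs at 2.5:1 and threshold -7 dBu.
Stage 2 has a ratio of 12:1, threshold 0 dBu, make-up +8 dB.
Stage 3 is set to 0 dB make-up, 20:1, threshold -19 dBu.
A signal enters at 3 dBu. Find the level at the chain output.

Stage 1: 10 dB above -7 dBu, reduced 2.5:1 to 4 dB above → -3 dBu.
Stage 2: -3 dBu ≤ 0 dBu, so stage 2 doesn't engage; make-up brings it to 5 dBu.
Stage 3: 24 dB above -19 dBu, reduced 20:1 to 1.2 dB above → -17.8 dBu.

-17.8 dBu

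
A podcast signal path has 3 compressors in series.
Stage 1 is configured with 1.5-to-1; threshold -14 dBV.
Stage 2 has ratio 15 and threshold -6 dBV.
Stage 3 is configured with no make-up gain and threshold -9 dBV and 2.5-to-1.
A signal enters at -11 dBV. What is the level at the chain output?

Stage 1: overshoot 3 dB → 3/1.5 = 2 dB → -12 dBV.
Stage 2: -12 dBV ≤ -6 dBV, so stage 2 doesn't engage; output -12 dBV.
Stage 3: -12 dBV ≤ -9 dBV, so stage 3 doesn't engage; output -12 dBV.

-12 dBV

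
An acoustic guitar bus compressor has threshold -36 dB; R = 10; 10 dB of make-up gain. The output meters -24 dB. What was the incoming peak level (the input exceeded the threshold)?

Stripping the +10 dB make-up gives -34 dB at the gain stage.
The compressed level sits -34 − (-36) = 2 dB over threshold.
Input overshoot = R × output overshoot = 20 dB → input = -36 + 20 = -16 dB.

-16 dB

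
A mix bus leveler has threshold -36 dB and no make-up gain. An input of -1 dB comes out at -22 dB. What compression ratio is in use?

Input overshoot = -1 − (-36) = 35 dB; output overshoot = -22 − (-36) = 14 dB.
Ratio = 35 / 14 = 2.5.

2.5:1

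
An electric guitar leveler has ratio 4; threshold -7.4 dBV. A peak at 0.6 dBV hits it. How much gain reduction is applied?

6 dB

0.6 dBV exceeds the threshold by 8 dB.
A 4:1 ratio leaves 2 dB of that excess.
GR = overshoot in − overshoot out = 8 − 2 = 6 dB.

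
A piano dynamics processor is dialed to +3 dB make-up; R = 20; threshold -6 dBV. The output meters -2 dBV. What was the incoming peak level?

14 dBV

Before make-up, the level was -2 − 3 = -5 dBV.
Post-compression overshoot = -5 − (-6) = 1 dB.
Undo the ratio: input overshoot = 1 × 20 = 20 dB, giving input = 14 dBV.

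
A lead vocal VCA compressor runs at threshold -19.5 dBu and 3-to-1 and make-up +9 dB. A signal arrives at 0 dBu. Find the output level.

-4 dBu

The input is 19.5 dB above the -19.5 dBu threshold.
At 3:1 the overshoot is divided by 3, leaving 6.5 dB above threshold.
So the level is -19.5 + 6.5 = -13 dBu; make-up adds 9 dB, giving -4 dBu.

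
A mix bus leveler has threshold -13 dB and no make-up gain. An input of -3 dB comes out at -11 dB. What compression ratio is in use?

5:1

Input overshoot = -3 − (-13) = 10 dB; output overshoot = -11 − (-13) = 2 dB.
Ratio = 10 / 2 = 5.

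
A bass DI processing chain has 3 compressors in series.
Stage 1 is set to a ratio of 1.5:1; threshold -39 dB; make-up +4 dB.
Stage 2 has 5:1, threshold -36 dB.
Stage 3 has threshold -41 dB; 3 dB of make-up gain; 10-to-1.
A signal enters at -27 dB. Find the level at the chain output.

-37.32 dB

Stage 1: overshoot 12 dB → 12/1.5 = 8 dB → -31 dB; +4 dB make-up → -27 dB.
Stage 2: overshoot 9 dB → 9/5 = 1.8 dB → -34.2 dB.
Stage 3: 6.8 dB above -41 dB, reduced 10:1 to 0.68 dB above → -40.32 dB; +3 dB make-up → -37.32 dB.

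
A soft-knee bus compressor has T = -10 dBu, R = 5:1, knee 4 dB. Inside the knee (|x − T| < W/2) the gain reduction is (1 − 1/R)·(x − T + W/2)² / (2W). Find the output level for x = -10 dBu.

-10.4 dBu

x − T + W/2 = -10 − (-10) + 2 = 2.
GR = (1 − 1/5) × 2² / 8 = 0.8 × 4 / 8 = 0.4 dB.
Output = -10 − 0.4 = -10.4 dBu.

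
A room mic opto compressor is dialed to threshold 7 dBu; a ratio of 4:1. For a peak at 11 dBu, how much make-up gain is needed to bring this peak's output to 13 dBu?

5 dB

The peak compresses to 7 + 4/4 = 8 dBu.
To reach 13 dBu requires 13 − 8 = 5 dB of make-up.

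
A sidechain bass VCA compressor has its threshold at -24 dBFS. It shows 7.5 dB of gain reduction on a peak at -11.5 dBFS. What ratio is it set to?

Input overshoot = -11.5 − (-24) = 12.5 dB.
Output overshoot = 12.5 − 7.5 = 5 dB.
Ratio = input overshoot / output overshoot = 12.5 / 5 = 2.5.

2.5:1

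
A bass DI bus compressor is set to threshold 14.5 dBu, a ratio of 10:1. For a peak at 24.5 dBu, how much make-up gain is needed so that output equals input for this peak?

9 dB

The peak compresses to 14.5 + 10/10 = 15.5 dBu.
To reach 24.5 dBu requires 24.5 − 15.5 = 9 dB of make-up.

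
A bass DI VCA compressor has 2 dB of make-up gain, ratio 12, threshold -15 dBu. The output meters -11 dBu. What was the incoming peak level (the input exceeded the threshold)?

Before make-up, the level was -11 − 2 = -13 dBu.
The compressed level sits -13 − (-15) = 2 dB over threshold.
Input overshoot = R × output overshoot = 24 dB → input = -15 + 24 = 9 dBu.

9 dBu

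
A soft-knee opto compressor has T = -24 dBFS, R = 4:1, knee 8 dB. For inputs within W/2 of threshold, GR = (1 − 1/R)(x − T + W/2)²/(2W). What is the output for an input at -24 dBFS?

x − T + W/2 = -24 − (-24) + 4 = 4.
GR = (1 − 1/4) × 4² / 16 = 0.75 × 16 / 16 = 0.75 dB.
Output = -24 − 0.75 = -24.75 dBFS.

-24.75 dBFS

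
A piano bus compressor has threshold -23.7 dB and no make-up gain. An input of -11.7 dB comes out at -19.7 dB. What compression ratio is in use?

3:1

Input overshoot = -11.7 − (-23.7) = 12 dB; output overshoot = -19.7 − (-23.7) = 4 dB.
Ratio = 12 / 4 = 3.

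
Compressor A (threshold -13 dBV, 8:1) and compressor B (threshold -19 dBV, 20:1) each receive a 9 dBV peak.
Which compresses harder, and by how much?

B, by 7.35 dB

A: GR = 22 − 22/8 = 19.25 dB.
B: GR = 28 − 28/20 = 26.6 dB.
B reduces 7.35 dB more.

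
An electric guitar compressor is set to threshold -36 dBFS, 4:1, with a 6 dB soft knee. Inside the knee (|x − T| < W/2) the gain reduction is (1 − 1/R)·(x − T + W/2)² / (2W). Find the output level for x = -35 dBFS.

x − T + W/2 = -35 − (-36) + 3 = 4.
GR = (1 − 1/4) × 4² / 12 = 0.75 × 16 / 12 = 1 dB.
Output = -35 − 1 = -36 dBFS.

-36 dBFS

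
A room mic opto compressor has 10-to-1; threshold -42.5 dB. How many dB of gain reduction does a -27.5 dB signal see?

Overshoot = -27.5 − (-42.5) = 15 dB.
After 10:1 compression the overshoot becomes 15/10 = 1.5 dB.
GR = overshoot in − overshoot out = 15 − 1.5 = 13.5 dB.

13.5 dB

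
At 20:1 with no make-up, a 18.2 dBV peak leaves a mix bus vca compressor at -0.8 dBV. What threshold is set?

-1.8 dBV

Let T be the threshold. Output overshoot = (input overshoot)/R, so -0.8 − T = (18.2 − T)/20.
20·(-0.8 − T) = 18.2 − T → 19·T = -16 − 18.2 = -34.2.
T = -34.2/19 = -1.8 dBV.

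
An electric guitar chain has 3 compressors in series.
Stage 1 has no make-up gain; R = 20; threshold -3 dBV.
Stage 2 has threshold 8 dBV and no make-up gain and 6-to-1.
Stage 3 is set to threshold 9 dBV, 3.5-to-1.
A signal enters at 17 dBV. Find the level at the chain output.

Stage 1: overshoot 20 dB → 20/20 = 1 dB → -2 dBV.
Stage 2: -2 dBV ≤ 8 dBV, so stage 2 doesn't engage; output -2 dBV.
Stage 3: -2 dBV is at or below the 9 dBV threshold — no compression; output -2 dBV.

-2 dBV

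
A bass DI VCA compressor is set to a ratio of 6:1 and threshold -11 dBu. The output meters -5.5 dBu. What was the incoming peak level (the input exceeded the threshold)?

22 dBu

Post-compression overshoot = -5.5 − (-11) = 5.5 dB.
Input overshoot = R × output overshoot = 33 dB → input = -11 + 33 = 22 dBu.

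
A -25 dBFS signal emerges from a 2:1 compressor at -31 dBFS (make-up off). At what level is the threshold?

-37 dBFS

Gain reduction = -25 − (-31) = 6 dB; output overshoot = GR / (R − 1) = 6 / 1 = 6 dB.
Threshold = output − output overshoot = -31 − 6 = -37 dBFS.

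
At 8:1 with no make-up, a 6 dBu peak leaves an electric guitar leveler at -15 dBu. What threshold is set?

-18 dBu

Let T be the threshold. Output overshoot = (input overshoot)/R, so -15 − T = (6 − T)/8.
8·(-15 − T) = 6 − T → 7·T = -120 − 6 = -126.
T = -126/7 = -18 dBu.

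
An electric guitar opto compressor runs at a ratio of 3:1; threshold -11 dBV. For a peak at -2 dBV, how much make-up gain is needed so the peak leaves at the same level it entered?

Overshoot 9 dB → 9/3 = 3 dB after compression, so the compressed level is -11 + 3 = -8 dBV.
Make-up = target − compressed = -2 − (-8) = 6 dB.

6 dB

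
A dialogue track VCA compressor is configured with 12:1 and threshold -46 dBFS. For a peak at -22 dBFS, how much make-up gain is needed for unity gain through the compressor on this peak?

22 dB

Without make-up, output = threshold + overshoot/12 = -46 + 2 = -44 dBFS.
Gap to target: 22 dB.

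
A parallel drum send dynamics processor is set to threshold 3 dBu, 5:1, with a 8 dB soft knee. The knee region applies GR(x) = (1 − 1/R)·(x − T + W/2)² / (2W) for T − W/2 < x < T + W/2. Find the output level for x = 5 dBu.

3.2 dBu

x − T + W/2 = 5 − 3 + 4 = 6.
GR = (1 − 1/5) × 6² / 16 = 0.8 × 36 / 16 = 1.8 dB.
Output = 5 − 1.8 = 3.2 dBu.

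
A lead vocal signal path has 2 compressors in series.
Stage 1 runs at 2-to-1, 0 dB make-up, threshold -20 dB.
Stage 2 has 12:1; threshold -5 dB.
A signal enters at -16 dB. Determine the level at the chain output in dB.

-18 dB

Stage 1: overshoot 4 dB → 4/2 = 2 dB → -18 dB.
Stage 2: below threshold (-18 ≤ -5); passes unchanged; output -18 dB.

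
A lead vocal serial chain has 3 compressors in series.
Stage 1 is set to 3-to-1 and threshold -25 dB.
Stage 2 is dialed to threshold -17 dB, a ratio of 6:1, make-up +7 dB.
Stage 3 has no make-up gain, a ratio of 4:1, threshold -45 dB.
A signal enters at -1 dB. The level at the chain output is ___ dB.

-36.25 dB

Stage 1: overshoot 24 dB → 24/3 = 8 dB → -17 dB.
Stage 2: -17 dB ≤ -17 dB, so stage 2 doesn't engage; make-up brings it to -10 dB.
Stage 3: -10 dB is 35 dB over -45 dB; at 4:1 that becomes 8.75 dB over, giving -36.25 dB.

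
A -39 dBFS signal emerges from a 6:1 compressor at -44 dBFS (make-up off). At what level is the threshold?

-45 dBFS

Input is 6 dB above T (since output overshoot × R = input overshoot: (-44 − T)·6 = -39 − T gives T = -45 dBFS).
Check: -45 + (-39 − (-45))/6 = -45 + 1 = -44 dBFS. ✓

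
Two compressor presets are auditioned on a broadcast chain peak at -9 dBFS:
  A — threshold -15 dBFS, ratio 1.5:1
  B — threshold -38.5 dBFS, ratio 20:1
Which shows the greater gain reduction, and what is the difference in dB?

A: overshoot 6 dB → output overshoot 4 dB → GR 2 dB.
B: overshoot 29.5 dB → output overshoot 1.475 dB → GR 28.025 dB.
B applies 26.025 dB more gain reduction.

B, by 26.025 dB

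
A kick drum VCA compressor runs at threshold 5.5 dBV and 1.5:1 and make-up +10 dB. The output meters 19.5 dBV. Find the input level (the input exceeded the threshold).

Stripping the +10 dB make-up gives 9.5 dBV at the gain stage.
That's 4 dB above the 5.5 dBV threshold.
Input overshoot = R × output overshoot = 6 dB → input = 5.5 + 6 = 11.5 dBV.

11.5 dBV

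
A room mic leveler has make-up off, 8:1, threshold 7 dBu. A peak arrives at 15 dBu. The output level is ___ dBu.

8 dBu

15 dBu sits 8 dB over threshold.
8:1 compression reduces that to 8/8 = 1 dB over.
That puts the output at 8 dBu.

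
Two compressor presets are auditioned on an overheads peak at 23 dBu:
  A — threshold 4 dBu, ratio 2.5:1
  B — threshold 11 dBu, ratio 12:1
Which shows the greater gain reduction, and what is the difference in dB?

A, by 0.4 dB

A: overshoot 19 dB → output overshoot 7.6 dB → GR 11.4 dB.
B: overshoot 12 dB → output overshoot 1 dB → GR 11 dB.
A reduces 0.4 dB more.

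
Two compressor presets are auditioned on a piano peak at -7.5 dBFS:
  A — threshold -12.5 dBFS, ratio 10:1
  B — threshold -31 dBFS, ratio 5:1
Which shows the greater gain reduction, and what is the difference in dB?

B, by 14.3 dB

A: GR = 5 − 5/10 = 4.5 dB.
B: GR = 23.5 − 23.5/5 = 18.8 dB.
B applies 14.3 dB more gain reduction.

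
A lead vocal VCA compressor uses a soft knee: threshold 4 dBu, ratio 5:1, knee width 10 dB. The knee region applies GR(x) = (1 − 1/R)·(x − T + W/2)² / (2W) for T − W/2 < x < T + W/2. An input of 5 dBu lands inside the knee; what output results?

3.56 dBu

x − T + W/2 = 5 − 4 + 5 = 6.
GR = (1 − 1/5) × 6² / 20 = 0.8 × 36 / 20 = 1.44 dB.
Output = 5 − 1.44 = 3.56 dBu.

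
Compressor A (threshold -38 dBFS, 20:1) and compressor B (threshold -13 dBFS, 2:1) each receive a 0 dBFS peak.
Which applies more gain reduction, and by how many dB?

A: overshoot 38 dB → output overshoot 1.9 dB → GR 36.1 dB.
B: overshoot 13 dB → output overshoot 6.5 dB → GR 6.5 dB.
A reduces 29.6 dB more.

A, by 29.6 dB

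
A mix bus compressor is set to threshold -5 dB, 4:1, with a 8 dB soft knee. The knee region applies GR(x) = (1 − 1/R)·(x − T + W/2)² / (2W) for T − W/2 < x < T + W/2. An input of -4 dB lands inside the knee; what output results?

x − T + W/2 = -4 − (-5) + 4 = 5.
GR = (1 − 1/4) × 5² / 16 = 0.75 × 25 / 16 = 1.171875 dB.
Output = -4 − 1.171875 = -5.171875 dB.

-5.171875 dB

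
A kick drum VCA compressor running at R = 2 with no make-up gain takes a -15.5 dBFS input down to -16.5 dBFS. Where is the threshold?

Gain reduction = -15.5 − (-16.5) = 1 dB; output overshoot = GR / (R − 1) = 1 / 1 = 1 dB.
Threshold = output − output overshoot = -16.5 − 1 = -17.5 dBFS.

-17.5 dBFS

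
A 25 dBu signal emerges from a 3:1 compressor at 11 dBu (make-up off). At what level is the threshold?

Let T be the threshold. Output overshoot = (input overshoot)/R, so 11 − T = (25 − T)/3.
3·(11 − T) = 25 − T → 2·T = 33 − 25 = 8.
T = 8/2 = 4 dBu.

4 dBu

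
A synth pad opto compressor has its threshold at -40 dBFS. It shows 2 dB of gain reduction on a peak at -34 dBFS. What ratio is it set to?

1.5:1

Input overshoot = -34 − (-40) = 6 dB.
Output overshoot = 6 − 2 = 4 dB.
Ratio = input overshoot / output overshoot = 6 / 4 = 1.5.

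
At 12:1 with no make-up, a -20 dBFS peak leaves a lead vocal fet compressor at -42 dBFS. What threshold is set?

-44 dBFS

Let T be the threshold. Output overshoot = (input overshoot)/R, so -42 − T = (-20 − T)/12.
12·(-42 − T) = -20 − T → 11·T = -504 − (-20) = -484.
T = -484/11 = -44 dBFS.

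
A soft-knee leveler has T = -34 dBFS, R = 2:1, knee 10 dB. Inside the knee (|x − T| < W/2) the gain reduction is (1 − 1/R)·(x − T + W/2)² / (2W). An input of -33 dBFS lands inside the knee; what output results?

x − T + W/2 = -33 − (-34) + 5 = 6.
GR = (1 − 1/2) × 6² / 20 = 0.5 × 36 / 20 = 0.9 dB.
Output = -33 − 0.9 = -33.9 dBFS.

-33.9 dBFS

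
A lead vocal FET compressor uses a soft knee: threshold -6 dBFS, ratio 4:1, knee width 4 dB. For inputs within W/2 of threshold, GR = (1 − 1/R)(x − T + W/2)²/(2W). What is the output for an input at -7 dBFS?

-7.09375 dBFS

x − T + W/2 = -7 − (-6) + 2 = 1.
GR = (1 − 1/4) × 1² / 8 = 0.75 × 1 / 8 = 0.09375 dB.
Output = -7 − 0.09375 = -7.09375 dBFS.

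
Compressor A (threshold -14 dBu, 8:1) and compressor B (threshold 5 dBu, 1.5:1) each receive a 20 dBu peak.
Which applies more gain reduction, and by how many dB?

A: 34 dB over, compressed to 4.25 dB over, so 29.75 dB of GR.
B: 15 dB over, compressed to 10 dB over, so 5 dB of GR.
A reduces 24.75 dB more.

A, by 24.75 dB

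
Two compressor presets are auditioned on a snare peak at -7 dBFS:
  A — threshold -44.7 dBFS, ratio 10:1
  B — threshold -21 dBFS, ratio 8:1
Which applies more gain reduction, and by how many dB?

A, by 21.68 dB

A: GR = 37.7 − 37.7/10 = 33.93 dB.
B: GR = 14 − 14/8 = 12.25 dB.
A reduces 21.68 dB more.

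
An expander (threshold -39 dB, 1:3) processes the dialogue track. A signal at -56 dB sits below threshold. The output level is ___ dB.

-90 dB

Undershoot = (-39) − (-56) = 17 dB.
At 1:3, that expands to 51 dB under threshold.
Output = -39 − 51 = -90 dB.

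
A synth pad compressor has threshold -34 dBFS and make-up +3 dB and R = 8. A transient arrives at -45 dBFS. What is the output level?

-42 dBFS

-45 dBFS is 11 dB below the -34 dBFS threshold, so no gain reduction is applied.
Make-up gain adds 3 dB: -45 + 3 = -42 dBFS.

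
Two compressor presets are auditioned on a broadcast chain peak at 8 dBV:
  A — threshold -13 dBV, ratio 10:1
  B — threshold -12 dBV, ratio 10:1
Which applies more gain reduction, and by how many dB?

A: overshoot 21 dB → output overshoot 2.1 dB → GR 18.9 dB.
B: overshoot 20 dB → output overshoot 2 dB → GR 18 dB.
A reduces 0.9 dB more.

A, by 0.9 dB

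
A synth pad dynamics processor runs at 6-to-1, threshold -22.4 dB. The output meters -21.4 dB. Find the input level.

The compressed level sits -21.4 − (-22.4) = 1 dB over threshold.
Input overshoot = R × output overshoot = 6 dB → input = -22.4 + 6 = -16.4 dB.

-16.4 dB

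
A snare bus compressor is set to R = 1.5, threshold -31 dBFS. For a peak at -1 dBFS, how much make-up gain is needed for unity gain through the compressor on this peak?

10 dB

The peak compresses to -31 + 30/1.5 = -11 dBFS.
To reach -1 dBFS requires -1 − (-11) = 10 dB of make-up.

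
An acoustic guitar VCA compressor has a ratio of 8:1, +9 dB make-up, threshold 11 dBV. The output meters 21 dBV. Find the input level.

19 dBV

Remove make-up: 21 − 9 = 12 dBV.
Post-compression overshoot = 12 − 11 = 1 dB.
Undo the ratio: input overshoot = 1 × 8 = 8 dB, giving input = 19 dBV.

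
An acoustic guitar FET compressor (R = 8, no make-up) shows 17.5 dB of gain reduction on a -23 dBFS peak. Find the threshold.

Let T be the threshold. Output overshoot = (input overshoot)/R, so -40.5 − T = (-23 − T)/8.
8·(-40.5 − T) = -23 − T → 7·T = -324 − (-23) = -301.
T = -301/7 = -43 dBFS.

-43 dBFS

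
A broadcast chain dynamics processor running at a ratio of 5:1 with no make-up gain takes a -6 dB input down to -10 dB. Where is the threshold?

Let T be the threshold. Output overshoot = (input overshoot)/R, so -10 − T = (-6 − T)/5.
5·(-10 − T) = -6 − T → 4·T = -50 − (-6) = -44.
T = -44/4 = -11 dB.

-11 dB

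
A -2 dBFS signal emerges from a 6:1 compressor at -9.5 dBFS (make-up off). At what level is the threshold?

Let T be the threshold. Output overshoot = (input overshoot)/R, so -9.5 − T = (-2 − T)/6.
6·(-9.5 − T) = -2 − T → 5·T = -57 − (-2) = -55.
T = -55/5 = -11 dBFS.

-11 dBFS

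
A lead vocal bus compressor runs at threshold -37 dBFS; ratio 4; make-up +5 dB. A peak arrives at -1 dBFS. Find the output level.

-23 dBFS

-1 dBFS sits 36 dB over threshold.
At 4:1 the overshoot is divided by 4, leaving 9 dB above threshold.
That puts the output at -28 dBFS; make-up adds 5 dB, giving -23 dBFS.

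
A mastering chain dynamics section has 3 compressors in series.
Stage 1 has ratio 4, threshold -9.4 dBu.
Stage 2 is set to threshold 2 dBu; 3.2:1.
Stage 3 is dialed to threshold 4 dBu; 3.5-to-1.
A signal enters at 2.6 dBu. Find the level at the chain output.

Stage 1: 2.6 dBu is 12 dB over -9.4 dBu; at 4:1 that becomes 3 dB over, giving -6.4 dBu.
Stage 2: below threshold (-6.4 ≤ 2); passes unchanged; output -6.4 dBu.
Stage 3: below threshold (-6.4 ≤ 4); passes unchanged; output -6.4 dBu.

-6.4 dBu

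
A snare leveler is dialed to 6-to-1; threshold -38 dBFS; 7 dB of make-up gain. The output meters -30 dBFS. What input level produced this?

Before make-up, the level was -30 − 7 = -37 dBFS.
That's 1 dB above the -38 dBFS threshold.
Undo the ratio: input overshoot = 1 × 6 = 6 dB, giving input = -32 dBFS.

-32 dBFS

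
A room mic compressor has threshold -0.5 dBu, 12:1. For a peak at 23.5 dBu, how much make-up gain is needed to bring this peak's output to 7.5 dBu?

The peak compresses to -0.5 + 24/12 = 1.5 dBu.
To reach 7.5 dBu requires 7.5 − 1.5 = 6 dB of make-up.

6 dB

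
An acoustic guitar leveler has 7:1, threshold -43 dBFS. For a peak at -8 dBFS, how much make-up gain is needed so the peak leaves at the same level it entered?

The peak compresses to -43 + 35/7 = -38 dBFS.
To reach -8 dBFS requires -8 − (-38) = 30 dB of make-up.

30 dB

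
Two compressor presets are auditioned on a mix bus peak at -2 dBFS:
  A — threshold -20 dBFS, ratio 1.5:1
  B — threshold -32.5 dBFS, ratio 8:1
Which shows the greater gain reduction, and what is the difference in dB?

A: 18 dB over, compressed to 12 dB over, so 6 dB of GR.
B: 30.5 dB over, compressed to 3.8125 dB over, so 26.6875 dB of GR.
B reduces 20.6875 dB more.

B, by 20.6875 dB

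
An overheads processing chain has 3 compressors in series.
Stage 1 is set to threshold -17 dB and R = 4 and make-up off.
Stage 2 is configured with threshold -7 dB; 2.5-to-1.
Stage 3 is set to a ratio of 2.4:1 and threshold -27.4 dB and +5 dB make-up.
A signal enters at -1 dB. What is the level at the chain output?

-16.4 dB

Stage 1: -1 dB is 16 dB over -17 dB; at 4:1 that becomes 4 dB over, giving -13 dB.
Stage 2: -13 dB is at or below the -7 dB threshold — no compression; output -13 dB.
Stage 3: 14.4 dB above -27.4 dB, reduced 2.4:1 to 6 dB above → -21.4 dB; +5 dB make-up → -16.4 dB.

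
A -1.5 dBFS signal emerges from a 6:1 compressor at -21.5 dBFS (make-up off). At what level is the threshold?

-25.5 dBFS

Gain reduction = -1.5 − (-21.5) = 20 dB; output overshoot = GR / (R − 1) = 20 / 5 = 4 dB.
Threshold = output − output overshoot = -21.5 − 4 = -25.5 dBFS.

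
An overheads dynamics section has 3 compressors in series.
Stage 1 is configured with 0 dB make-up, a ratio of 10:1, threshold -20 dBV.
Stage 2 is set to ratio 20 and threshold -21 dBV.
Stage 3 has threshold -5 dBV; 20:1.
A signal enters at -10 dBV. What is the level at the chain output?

Stage 1: 10 dB above -20 dBV, reduced 10:1 to 1 dB above → -19 dBV.
Stage 2: overshoot 2 dB → 2/20 = 0.1 dB → -20.9 dBV.
Stage 3: -20.9 dBV ≤ -5 dBV, so stage 3 doesn't engage; output -20.9 dBV.

-20.9 dBV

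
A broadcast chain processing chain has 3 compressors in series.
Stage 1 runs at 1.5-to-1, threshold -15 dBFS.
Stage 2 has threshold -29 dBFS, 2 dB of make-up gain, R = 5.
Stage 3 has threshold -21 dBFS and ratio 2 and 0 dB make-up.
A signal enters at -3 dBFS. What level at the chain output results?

-22.6 dBFS

Stage 1: -3 dBFS is 12 dB over -15 dBFS; at 1.5:1 that becomes 8 dB over, giving -7 dBFS.
Stage 2: -7 dBFS is 22 dB over -29 dBFS; at 5:1 that becomes 4.4 dB over, giving -24.6 dBFS; +2 dB make-up → -22.6 dBFS.
Stage 3: below threshold (-22.6 ≤ -21); passes unchanged; output -22.6 dBFS.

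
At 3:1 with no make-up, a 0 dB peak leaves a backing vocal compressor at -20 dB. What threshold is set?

Let T be the threshold. Output overshoot = (input overshoot)/R, so -20 − T = (0 − T)/3.
3·(-20 − T) = 0 − T → 2·T = -60 − 0 = -60.
T = -60/2 = -30 dB.

-30 dB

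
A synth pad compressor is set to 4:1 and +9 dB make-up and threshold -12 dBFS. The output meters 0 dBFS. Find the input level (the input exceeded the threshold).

0 dBFS

Stripping the +9 dB make-up gives -9 dBFS at the gain stage.
That's 3 dB above the -12 dBFS threshold.
Before 4:1 compression the overshoot was 3 × 4 = 12 dB, so input = -12 + 12 = 0 dBFS.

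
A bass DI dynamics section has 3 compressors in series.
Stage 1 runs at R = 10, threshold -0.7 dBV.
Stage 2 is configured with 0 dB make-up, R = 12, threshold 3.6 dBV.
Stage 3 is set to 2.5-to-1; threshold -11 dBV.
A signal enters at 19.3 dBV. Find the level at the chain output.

-6.08 dBV

Stage 1: 19.3 dBV is 20 dB over -0.7 dBV; at 10:1 that becomes 2 dB over, giving 1.3 dBV.
Stage 2: below threshold (1.3 ≤ 3.6); passes unchanged; output 1.3 dBV.
Stage 3: overshoot 12.3 dB → 12.3/2.5 = 4.92 dB → -6.08 dBV.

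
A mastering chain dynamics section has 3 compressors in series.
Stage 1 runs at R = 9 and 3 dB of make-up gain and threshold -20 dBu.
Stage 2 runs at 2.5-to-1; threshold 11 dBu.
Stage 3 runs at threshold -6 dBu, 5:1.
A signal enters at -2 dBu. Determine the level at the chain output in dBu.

-15 dBu

Stage 1: 18 dB above -20 dBu, reduced 9:1 to 2 dB above → -18 dBu; +3 dB make-up → -15 dBu.
Stage 2: -15 dBu ≤ 11 dBu, so stage 2 doesn't engage; output -15 dBu.
Stage 3: below threshold (-15 ≤ -6); passes unchanged; output -15 dBu.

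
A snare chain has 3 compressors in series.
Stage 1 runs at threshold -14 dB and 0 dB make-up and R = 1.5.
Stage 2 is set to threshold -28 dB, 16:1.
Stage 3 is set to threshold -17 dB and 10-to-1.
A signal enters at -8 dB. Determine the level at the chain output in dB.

Stage 1: overshoot 6 dB → 6/1.5 = 4 dB → -10 dB.
Stage 2: -10 dB is 18 dB over -28 dB; at 16:1 that becomes 1.125 dB over, giving -26.875 dB.
Stage 3: -26.875 dB ≤ -17 dB, so stage 3 doesn't engage; output -26.875 dB.

-26.875 dB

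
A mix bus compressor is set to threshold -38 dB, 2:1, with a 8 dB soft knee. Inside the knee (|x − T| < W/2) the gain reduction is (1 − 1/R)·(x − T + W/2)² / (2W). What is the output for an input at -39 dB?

x − T + W/2 = -39 − (-38) + 4 = 3.
GR = (1 − 1/2) × 3² / 16 = 0.5 × 9 / 16 = 0.28125 dB.
Output = -39 − 0.28125 = -39.28125 dB.

-39.28125 dB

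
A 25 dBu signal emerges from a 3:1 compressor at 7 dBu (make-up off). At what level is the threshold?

-2 dBu

Input is 27 dB above T (since output overshoot × R = input overshoot: (7 − T)·3 = 25 − T gives T = -2 dBu).
Check: -2 + (25 − (-2))/3 = -2 + 9 = 7 dBu. ✓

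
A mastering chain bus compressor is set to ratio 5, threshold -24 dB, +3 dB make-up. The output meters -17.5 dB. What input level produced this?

-6.5 dB

Before make-up, the level was -17.5 − 3 = -20.5 dB.
The compressed level sits -20.5 − (-24) = 3.5 dB over threshold.
Before 5:1 compression the overshoot was 3.5 × 5 = 17.5 dB, so input = -24 + 17.5 = -6.5 dB.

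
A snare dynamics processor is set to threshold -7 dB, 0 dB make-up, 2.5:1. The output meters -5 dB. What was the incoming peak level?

-2 dB

Post-compression overshoot = -5 − (-7) = 2 dB.
Undo the ratio: input overshoot = 2 × 2.5 = 5 dB, giving input = -2 dB.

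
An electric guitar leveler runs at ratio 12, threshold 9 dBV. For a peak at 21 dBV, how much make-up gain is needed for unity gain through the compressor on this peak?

Overshoot 12 dB → 12/12 = 1 dB after compression, so the compressed level is 9 + 1 = 10 dBV.
Make-up = target − compressed = 21 − 10 = 11 dB.

11 dB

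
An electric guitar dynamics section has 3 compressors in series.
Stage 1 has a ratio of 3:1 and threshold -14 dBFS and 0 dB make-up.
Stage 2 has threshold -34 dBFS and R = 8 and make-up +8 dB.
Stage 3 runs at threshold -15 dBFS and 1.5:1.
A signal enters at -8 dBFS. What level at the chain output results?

-23.25 dBFS

Stage 1: overshoot 6 dB → 6/3 = 2 dB → -12 dBFS.
Stage 2: -12 dBFS is 22 dB over -34 dBFS; at 8:1 that becomes 2.75 dB over, giving -31.25 dBFS; +8 dB make-up → -23.25 dBFS.
Stage 3: below threshold (-23.25 ≤ -15); passes unchanged; output -23.25 dBFS.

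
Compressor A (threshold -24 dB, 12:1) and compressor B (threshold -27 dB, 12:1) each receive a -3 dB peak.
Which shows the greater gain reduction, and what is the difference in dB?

A: GR = 21 − 21/12 = 19.25 dB.
B: GR = 24 − 24/12 = 22 dB.
B reduces 2.75 dB more.

B, by 2.75 dB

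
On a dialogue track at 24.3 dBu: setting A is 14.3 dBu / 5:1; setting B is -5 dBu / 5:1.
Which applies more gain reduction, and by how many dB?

B, by 15.44 dB

A: overshoot 10 dB → output overshoot 2 dB → GR 8 dB.
B: overshoot 29.3 dB → output overshoot 5.86 dB → GR 23.44 dB.
B applies 15.44 dB more gain reduction.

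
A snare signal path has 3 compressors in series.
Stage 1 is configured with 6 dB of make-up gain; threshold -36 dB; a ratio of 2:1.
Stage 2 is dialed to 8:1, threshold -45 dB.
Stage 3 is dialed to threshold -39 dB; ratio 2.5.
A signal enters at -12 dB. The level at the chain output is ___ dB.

Stage 1: overshoot 24 dB → 24/2 = 12 dB → -24 dB; +6 dB make-up → -18 dB.
Stage 2: overshoot 27 dB → 27/8 = 3.375 dB → -41.625 dB.
Stage 3: -41.625 dB ≤ -39 dB, so stage 3 doesn't engage; output -41.625 dB.

-41.625 dB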